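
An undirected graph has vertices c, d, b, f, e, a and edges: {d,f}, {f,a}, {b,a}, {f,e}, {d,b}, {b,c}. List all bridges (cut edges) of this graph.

The edges on the cycle d-f-a-b-d are not bridges since each lies on that cycle.
But removing f-e disconnects f from e; removing c-b disconnects c from b — these are bridges.

b-c, e-f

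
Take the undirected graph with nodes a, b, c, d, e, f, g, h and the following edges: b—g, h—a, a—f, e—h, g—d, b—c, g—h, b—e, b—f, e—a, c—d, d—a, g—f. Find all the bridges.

The edges on the cycle b-c-d-g-b are not bridges since each lies on that cycle.
Every edge lies on some cycle, so there are no bridges.

none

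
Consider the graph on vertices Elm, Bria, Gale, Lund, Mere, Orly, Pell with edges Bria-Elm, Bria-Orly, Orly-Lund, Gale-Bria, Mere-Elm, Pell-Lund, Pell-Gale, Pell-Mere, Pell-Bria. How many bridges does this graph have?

The edges on the cycle Pell-Mere-Elm-Bria-Gale-Pell are not bridges since each lies on that cycle.
Every edge lies on some cycle, so there are no bridges.

0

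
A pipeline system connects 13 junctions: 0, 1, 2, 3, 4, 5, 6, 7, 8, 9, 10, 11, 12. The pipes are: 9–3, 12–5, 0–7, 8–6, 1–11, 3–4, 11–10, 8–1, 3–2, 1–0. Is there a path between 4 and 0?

The component containing 4 is {2, 3, 4, 9}, and 0 is not in it.

No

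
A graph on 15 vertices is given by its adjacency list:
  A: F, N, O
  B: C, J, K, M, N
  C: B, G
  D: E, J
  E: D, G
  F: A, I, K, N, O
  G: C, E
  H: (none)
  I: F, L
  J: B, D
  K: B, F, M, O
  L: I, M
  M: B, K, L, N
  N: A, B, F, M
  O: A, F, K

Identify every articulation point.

B

Removing B increases the component count from 2 to 3, so B is a cut vertex.
By contrast removing K leaves 2 components; it is not a cut vertex. No other vertex is a cut vertex either.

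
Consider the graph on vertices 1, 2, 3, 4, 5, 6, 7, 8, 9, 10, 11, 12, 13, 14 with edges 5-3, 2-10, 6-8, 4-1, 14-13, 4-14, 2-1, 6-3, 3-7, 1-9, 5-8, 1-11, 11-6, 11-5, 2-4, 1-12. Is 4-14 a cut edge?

Yes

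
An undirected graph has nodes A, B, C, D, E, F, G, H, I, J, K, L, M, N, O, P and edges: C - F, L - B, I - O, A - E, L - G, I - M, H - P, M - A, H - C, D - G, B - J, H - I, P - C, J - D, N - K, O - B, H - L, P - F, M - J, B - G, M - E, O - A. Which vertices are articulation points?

H

Removing H increases the component count from 2 to 3, so H is a cut vertex.
By contrast removing D leaves 2 components; it is not a cut vertex. No other vertex is a cut vertex either.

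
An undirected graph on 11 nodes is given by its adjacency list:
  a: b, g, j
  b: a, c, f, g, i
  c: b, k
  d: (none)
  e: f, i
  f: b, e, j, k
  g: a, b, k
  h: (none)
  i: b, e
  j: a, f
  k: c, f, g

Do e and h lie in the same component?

No

The component containing e is {a, b, c, e, f, g, i, j, k}, and h is not in it.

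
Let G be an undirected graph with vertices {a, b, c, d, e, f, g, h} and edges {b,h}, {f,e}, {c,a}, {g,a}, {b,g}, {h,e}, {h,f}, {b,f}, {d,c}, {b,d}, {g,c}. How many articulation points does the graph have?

Removing b increases the component count from 1 to 2, so b is a cut vertex.
By contrast removing e leaves 1 component; it is not a cut vertex. No other vertex is a cut vertex either.

1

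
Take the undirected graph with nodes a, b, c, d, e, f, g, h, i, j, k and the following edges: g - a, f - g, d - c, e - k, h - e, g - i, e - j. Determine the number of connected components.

4

b is isolated — a component by itself.
Starting from c we can reach c, d. That is one component of size 2.
Starting from a we can reach a, f, g, i. That is one component of size 4.
Starting from e we can reach e, h, j, k. That is one component of size 4.
Total: 4 components.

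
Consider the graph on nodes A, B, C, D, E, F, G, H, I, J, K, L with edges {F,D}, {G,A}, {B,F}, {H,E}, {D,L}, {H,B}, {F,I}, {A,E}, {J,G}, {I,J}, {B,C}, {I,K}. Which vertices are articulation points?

Removing B increases the component count from 1 to 2, so B is a cut vertex.
Removing D increases the component count from 1 to 2, so D is a cut vertex.
Removing F increases the component count from 1 to 2, so F is a cut vertex.
Likewise I is a cut vertex.
By contrast removing A leaves 1 component; it is not a cut vertex. No other vertex is a cut vertex either.

B, D, F, I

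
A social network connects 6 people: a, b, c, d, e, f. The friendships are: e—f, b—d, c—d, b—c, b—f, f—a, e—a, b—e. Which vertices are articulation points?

Removing b increases the component count from 1 to 2, so b is a cut vertex.
By contrast removing e leaves 1 component; it is not a cut vertex. No other vertex is a cut vertex either.

b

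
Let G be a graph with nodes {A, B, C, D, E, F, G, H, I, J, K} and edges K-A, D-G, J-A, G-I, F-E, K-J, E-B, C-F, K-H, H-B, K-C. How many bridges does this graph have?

2

The edges on the cycle K-J-A-K are not bridges since each lies on that cycle.
But removing D-G disconnects D from G; removing G-I disconnects G from I — these are bridges.
That makes 2 bridges.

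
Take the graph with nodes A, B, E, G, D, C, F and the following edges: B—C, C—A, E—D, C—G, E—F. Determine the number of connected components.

Starting from D we can reach D, E, F. That is one component of size 3.
Starting from A we can reach A, B, C, G. That is one component of size 4.
Total: 2 components.

2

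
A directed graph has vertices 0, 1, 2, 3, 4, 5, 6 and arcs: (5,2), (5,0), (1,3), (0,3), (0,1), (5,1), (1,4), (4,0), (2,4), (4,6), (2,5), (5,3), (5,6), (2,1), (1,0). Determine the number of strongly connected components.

{0, 1, 4} are all mutually reachable — one SCC of size 3.
{2, 5} are all mutually reachable — one SCC of size 2.
{3} is an SCC by itself.
{6} is an SCC by itself.
That gives 4 strongly connected components.

4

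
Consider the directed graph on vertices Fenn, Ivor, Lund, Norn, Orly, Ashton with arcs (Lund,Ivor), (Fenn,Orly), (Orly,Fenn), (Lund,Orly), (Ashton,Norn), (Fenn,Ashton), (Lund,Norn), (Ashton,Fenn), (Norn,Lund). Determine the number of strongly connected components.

2

{Fenn, Lund, Norn, Orly, Ashton} are all mutually reachable — one SCC of size 5.
{Ivor} is an SCC by itself.
That gives 2 strongly connected components.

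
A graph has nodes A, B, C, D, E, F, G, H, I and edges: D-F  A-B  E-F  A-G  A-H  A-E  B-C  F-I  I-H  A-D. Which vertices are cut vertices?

A, B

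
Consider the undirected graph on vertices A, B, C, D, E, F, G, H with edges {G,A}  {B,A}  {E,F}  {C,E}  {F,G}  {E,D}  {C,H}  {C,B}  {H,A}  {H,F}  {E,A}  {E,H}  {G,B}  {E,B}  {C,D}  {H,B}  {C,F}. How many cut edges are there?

0

The edges on the cycle E-H-B-E are not bridges since each lies on that cycle.
Every edge lies on some cycle, so there are no bridges.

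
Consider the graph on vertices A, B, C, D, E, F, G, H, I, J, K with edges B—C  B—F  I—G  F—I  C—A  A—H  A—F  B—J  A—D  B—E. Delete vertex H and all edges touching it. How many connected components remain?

With H gone, the remaining components are: {K}; {A, B, C, D, E, F, G, I, J}.
That is 2 components.

2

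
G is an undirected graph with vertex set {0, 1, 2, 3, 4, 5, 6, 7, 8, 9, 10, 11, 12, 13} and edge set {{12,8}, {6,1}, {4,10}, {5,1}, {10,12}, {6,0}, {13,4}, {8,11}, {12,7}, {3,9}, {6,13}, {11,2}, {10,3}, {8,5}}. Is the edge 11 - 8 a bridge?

Yes

Removing 11 - 8 leaves no path between 11 and 8: the component count goes from 1 to 2. So it is a bridge.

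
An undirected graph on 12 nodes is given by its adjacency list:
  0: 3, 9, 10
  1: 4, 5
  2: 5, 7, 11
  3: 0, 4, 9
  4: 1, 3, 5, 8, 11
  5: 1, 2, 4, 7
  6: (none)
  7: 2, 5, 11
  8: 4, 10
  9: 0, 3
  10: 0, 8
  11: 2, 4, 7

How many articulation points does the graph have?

Removing 4 increases the component count from 2 to 3, so 4 is a cut vertex.
By contrast removing 9 leaves 2 components; it is not a cut vertex. No other vertex is a cut vertex either.

1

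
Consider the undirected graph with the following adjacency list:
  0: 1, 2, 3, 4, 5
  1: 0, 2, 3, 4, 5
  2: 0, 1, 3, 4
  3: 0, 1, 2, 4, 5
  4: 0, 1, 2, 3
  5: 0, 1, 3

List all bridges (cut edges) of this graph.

none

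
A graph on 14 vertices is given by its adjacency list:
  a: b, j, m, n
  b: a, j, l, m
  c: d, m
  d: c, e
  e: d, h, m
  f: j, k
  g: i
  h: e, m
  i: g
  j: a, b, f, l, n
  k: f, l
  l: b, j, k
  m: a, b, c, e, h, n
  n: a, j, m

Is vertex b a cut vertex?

Deleting b leaves 2 components (was 2), so b is not a cut vertex.

No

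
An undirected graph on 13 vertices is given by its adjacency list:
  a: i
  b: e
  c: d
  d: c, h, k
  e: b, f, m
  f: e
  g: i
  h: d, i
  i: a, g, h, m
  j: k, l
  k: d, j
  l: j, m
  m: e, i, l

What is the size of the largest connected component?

13

Starting from a we can reach a, b, c, d, e, f, g, h, i, j, k, l, m. That is one component of size 13.
The largest has 13 vertices.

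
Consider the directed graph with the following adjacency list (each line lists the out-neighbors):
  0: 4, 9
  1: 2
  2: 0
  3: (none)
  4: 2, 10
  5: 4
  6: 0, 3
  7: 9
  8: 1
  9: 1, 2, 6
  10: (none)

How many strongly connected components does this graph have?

{0, 1, 2, 4, 6, 9} are all mutually reachable — one SCC of size 6.
{5} is an SCC by itself.
{3} is an SCC by itself.
{10} is an SCC by itself.
{8} is an SCC by itself.
(and 1 more singleton SCC)
That gives 6 strongly connected components.

6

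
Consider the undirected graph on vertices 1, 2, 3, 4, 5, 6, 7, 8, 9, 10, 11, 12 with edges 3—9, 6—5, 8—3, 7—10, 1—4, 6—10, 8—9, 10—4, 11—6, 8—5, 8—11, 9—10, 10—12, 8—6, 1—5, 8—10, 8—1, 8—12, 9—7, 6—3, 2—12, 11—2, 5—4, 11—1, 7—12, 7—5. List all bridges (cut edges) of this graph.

The edges on the cycle 8-11-6-3-8 are not bridges since each lies on that cycle.
Every edge lies on some cycle, so there are no bridges.

none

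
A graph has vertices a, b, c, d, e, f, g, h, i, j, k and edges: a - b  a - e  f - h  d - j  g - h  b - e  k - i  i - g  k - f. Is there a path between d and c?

No

The component containing d is {d, j}, and c is not in it.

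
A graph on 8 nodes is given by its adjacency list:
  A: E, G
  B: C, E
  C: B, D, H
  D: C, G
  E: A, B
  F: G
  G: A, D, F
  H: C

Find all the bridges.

The edges on the cycle B-E-A-G-D-C-B are not bridges since each lies on that cycle.
But removing G-F disconnects G from F; removing C-H disconnects C from H — these are bridges.

C-H, F-G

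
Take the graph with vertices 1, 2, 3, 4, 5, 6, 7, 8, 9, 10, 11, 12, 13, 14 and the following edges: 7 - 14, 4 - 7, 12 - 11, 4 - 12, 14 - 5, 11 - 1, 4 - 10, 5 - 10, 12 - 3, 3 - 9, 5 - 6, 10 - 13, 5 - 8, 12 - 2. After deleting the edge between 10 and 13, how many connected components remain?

2

Before removal there is 1 component.
10 - 13 is a bridge — removing it separates 10's side from 13's side.
After removal: 2 components.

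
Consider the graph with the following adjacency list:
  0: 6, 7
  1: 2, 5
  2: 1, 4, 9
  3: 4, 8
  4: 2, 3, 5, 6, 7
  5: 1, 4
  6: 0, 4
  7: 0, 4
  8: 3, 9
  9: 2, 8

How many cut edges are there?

0

The edges on the cycle 4-3-8-9-2-4 are not bridges since each lies on that cycle.
Every edge lies on some cycle, so there are no bridges.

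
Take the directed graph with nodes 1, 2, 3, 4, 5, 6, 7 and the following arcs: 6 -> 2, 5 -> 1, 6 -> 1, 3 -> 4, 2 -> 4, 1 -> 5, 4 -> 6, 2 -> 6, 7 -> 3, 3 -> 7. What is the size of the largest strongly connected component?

{2, 4, 6} are all mutually reachable — one SCC of size 3.
{1, 5} are all mutually reachable — one SCC of size 2.
{3, 7} are all mutually reachable — one SCC of size 2.
The largest has 3 vertices.

3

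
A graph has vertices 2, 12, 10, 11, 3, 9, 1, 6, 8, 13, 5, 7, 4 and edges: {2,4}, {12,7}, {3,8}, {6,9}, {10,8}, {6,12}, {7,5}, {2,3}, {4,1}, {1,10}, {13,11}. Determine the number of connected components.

Starting from 11 we can reach 11, 13. That is one component of size 2.
Starting from 5 we can reach 5, 6, 7, 9, 12. That is one component of size 5.
Starting from 1 we can reach 1, 2, 3, 4, 8, 10. That is one component of size 6.
Total: 3 components.

3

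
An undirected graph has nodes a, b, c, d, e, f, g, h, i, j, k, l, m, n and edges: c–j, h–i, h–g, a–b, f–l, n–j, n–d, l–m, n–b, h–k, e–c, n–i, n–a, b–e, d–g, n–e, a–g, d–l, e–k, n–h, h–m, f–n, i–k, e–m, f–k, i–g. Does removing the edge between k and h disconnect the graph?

No

After removing k–h, the path k-i-h still connects them, so the edge is not a bridge.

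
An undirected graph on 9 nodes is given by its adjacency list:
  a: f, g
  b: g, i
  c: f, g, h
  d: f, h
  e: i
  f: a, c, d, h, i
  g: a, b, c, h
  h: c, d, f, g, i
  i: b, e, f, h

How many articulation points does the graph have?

Removing i increases the component count from 1 to 2, so i is a cut vertex.
By contrast removing c leaves 1 component; it is not a cut vertex. No other vertex is a cut vertex either.

1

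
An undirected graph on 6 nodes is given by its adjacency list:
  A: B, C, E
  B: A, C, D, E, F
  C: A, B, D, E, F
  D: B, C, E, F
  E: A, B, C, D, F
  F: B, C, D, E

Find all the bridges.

The edges on the cycle F-B-D-F are not bridges since each lies on that cycle.
Every edge lies on some cycle, so there are no bridges.

none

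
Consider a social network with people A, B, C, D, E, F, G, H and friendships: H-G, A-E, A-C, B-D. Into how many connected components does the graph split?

F is isolated — a component by itself.
Starting from G we can reach G, H. That is one component of size 2.
Starting from B we can reach B, D. That is one component of size 2.
Starting from A we can reach A, C, E. That is one component of size 3.
Total: 4 components.

4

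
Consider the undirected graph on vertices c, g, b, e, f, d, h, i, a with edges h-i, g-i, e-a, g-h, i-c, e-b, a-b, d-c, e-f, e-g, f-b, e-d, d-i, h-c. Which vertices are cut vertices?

Removing e increases the component count from 1 to 2, so e is a cut vertex.
By contrast removing a leaves 1 component; it is not a cut vertex. No other vertex is a cut vertex either.

e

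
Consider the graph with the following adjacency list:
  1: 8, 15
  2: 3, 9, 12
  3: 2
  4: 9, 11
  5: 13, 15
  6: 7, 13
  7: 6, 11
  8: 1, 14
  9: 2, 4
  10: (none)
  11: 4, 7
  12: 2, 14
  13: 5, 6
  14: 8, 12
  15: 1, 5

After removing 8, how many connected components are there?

2

With 8 gone, the remaining components are: {10}; {1, 2, 3, 4, 5, 6, 7, 9, 11, 12, 13, 14, 15}.
That is 2 components.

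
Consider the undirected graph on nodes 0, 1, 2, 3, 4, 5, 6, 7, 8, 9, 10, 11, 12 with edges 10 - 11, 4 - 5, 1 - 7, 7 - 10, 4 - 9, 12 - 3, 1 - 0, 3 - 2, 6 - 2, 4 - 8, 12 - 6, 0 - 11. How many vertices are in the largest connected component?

5

Starting from 2 we can reach 2, 3, 6, 12. That is one component of size 4.
Starting from 4 we can reach 4, 5, 8, 9. That is one component of size 4.
Starting from 0 we can reach 0, 1, 7, 10, 11. That is one component of size 5.
The largest has 5 vertices.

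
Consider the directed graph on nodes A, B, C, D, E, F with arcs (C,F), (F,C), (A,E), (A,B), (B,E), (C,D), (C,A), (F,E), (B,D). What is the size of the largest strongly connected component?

2

{C, F} are all mutually reachable — one SCC of size 2.
{D} is an SCC by itself.
{A} is an SCC by itself.
{E} is an SCC by itself.
{B} is an SCC by itself.
The largest has 2 vertices.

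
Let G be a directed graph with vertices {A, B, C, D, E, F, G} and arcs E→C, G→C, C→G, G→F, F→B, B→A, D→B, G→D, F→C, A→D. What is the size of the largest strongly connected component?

3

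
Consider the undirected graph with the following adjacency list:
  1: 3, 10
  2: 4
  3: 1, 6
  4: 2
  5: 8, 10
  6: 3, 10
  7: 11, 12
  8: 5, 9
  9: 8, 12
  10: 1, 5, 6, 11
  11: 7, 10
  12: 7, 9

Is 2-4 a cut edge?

Removing 2-4 leaves no path between 2 and 4: the component count goes from 2 to 3. So it is a bridge.

Yes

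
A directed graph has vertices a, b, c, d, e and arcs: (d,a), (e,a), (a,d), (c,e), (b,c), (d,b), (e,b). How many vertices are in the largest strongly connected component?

{a, b, c, d, e} are all mutually reachable — one SCC of size 5.
The largest has 5 vertices.

5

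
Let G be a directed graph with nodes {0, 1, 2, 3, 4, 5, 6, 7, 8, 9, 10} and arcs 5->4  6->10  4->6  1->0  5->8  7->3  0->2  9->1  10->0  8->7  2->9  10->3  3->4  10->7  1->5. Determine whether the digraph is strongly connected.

Yes

From 6 we can reach every vertex (0, 1, 2, 3, 4, 5, 6, 7, 8, 9, 10), and every vertex can reach 6 (0, 1, 2, 3, 4, 5, 6, 7, 8, 9, 10). So the whole graph is one strongly connected component.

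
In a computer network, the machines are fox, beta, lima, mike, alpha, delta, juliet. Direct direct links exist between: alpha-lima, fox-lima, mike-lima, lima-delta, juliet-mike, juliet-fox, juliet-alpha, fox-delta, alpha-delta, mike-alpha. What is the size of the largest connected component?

beta is isolated — a component by itself.
Starting from fox we can reach fox, lima, mike, alpha, delta, juliet. That is one component of size 6.
The largest has 6 vertices.

6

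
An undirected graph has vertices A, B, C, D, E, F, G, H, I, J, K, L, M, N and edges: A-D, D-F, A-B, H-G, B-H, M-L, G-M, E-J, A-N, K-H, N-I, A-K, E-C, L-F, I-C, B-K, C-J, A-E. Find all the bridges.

none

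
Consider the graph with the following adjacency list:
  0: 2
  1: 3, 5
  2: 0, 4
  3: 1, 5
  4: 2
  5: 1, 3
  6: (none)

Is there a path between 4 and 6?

The component containing 4 is {0, 2, 4}, and 6 is not in it.

No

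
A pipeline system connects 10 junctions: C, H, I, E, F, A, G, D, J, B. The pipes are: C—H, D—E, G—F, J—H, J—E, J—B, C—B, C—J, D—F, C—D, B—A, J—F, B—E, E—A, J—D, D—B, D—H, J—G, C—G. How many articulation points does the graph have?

0

Removing D, for instance, still leaves 2 components. No single vertex removal increases the component count — the graph has no articulation points.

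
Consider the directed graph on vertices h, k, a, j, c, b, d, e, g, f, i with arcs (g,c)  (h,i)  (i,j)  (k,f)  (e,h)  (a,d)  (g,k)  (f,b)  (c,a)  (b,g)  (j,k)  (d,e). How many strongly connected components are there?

1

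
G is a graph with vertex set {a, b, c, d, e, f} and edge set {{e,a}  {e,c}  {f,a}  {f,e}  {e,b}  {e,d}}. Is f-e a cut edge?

No

After removing f-e, the path f-a-e still connects them, so the edge is not a bridge.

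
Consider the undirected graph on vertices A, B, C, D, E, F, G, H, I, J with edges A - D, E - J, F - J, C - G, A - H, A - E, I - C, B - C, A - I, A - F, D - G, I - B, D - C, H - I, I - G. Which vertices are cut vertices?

A

Removing A increases the component count from 1 to 2, so A is a cut vertex.
By contrast removing G leaves 1 component; it is not a cut vertex. No other vertex is a cut vertex either.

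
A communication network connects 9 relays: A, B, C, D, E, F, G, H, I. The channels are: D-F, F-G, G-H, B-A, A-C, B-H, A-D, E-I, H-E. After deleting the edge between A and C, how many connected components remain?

Before removal there is 1 component.
A-C is a bridge — removing it separates A's side from C's side.
After removal: 2 components.

2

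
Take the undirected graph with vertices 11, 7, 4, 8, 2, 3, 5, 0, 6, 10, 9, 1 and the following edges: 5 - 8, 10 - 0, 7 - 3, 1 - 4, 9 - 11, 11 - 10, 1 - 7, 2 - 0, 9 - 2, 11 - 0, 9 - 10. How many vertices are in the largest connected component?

5

6 is isolated — a component by itself.
Starting from 5 we can reach 5, 8. That is one component of size 2.
Starting from 1 we can reach 1, 3, 4, 7. That is one component of size 4.
Starting from 0 we can reach 0, 2, 9, 10, 11. That is one component of size 5.
The largest has 5 vertices.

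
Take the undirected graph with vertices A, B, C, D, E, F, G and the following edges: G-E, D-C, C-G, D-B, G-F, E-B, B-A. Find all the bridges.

The edges on the cycle D-C-G-E-B-D are not bridges since each lies on that cycle.
But removing B-A disconnects B from A; removing G-F disconnects G from F — these are bridges.

A-B, F-G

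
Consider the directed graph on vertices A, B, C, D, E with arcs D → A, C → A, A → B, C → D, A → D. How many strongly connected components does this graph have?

4

{A, D} are all mutually reachable — one SCC of size 2.
{C} is an SCC by itself.
{E} is an SCC by itself.
{B} is an SCC by itself.
That gives 4 strongly connected components.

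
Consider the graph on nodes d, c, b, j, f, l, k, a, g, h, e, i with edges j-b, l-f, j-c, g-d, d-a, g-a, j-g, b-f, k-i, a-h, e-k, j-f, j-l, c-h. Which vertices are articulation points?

j, k

Removing j increases the component count from 2 to 3, so j is a cut vertex.
Removing k increases the component count from 2 to 3, so k is a cut vertex.
By contrast removing f leaves 2 components; it is not a cut vertex. No other vertex is a cut vertex either.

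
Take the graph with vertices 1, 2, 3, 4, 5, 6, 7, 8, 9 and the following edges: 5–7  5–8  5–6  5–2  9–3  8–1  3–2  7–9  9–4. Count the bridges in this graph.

4

The edges on the cycle 5-7-9-3-2-5 are not bridges since each lies on that cycle.
But removing 1–8 disconnects 1 from 8; removing 9–4 disconnects 9 from 4; removing 5–8 disconnects 5 from 8; removing 5–6 disconnects 5 from 6 — these are bridges.
That makes 4 bridges.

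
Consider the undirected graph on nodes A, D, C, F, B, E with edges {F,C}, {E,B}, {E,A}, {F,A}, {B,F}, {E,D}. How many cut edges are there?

2

The edges on the cycle E-B-F-A-E are not bridges since each lies on that cycle.
But removing E—D disconnects E from D; removing F—C disconnects F from C — these are bridges.
That makes 2 bridges.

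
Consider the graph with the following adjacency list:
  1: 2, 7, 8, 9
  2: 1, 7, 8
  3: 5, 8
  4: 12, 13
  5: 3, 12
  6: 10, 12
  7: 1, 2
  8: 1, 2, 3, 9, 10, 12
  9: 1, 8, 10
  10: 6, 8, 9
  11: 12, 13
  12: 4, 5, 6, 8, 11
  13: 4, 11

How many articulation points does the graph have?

Removing 12 increases the component count from 1 to 2, so 12 is a cut vertex.
By contrast removing 3 leaves 1 component; it is not a cut vertex. No other vertex is a cut vertex either.

1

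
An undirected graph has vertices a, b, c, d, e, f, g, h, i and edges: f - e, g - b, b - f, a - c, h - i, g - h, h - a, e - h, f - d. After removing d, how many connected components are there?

With d gone, the remaining components are: {a, b, c, e, f, g, h, i}.
That is 1 component.

1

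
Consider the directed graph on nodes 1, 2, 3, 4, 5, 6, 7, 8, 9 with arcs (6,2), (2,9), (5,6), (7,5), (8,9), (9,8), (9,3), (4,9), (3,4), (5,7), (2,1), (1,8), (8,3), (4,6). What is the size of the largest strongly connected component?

7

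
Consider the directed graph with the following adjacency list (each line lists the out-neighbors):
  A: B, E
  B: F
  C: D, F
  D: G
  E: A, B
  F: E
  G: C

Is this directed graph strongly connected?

There is no directed path from F to C, so the graph is not strongly connected.

No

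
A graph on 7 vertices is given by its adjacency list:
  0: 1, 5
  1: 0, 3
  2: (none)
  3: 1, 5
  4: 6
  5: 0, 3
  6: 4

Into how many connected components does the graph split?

2 is isolated — a component by itself.
Starting from 4 we can reach 4, 6. That is one component of size 2.
Starting from 0 we can reach 0, 1, 3, 5. That is one component of size 4.
Total: 3 components.

3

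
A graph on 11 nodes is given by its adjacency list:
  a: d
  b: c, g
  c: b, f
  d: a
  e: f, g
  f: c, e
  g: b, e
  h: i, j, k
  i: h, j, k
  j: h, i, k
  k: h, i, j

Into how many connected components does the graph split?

Starting from a we can reach a, d. That is one component of size 2.
Starting from h we can reach h, i, j, k. That is one component of size 4.
Starting from b we can reach b, c, e, f, g. That is one component of size 5.
Total: 3 components.

3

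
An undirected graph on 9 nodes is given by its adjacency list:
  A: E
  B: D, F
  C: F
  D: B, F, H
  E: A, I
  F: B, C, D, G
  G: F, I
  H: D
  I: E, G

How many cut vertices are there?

Removing D increases the component count from 1 to 2, so D is a cut vertex.
Removing E increases the component count from 1 to 2, so E is a cut vertex.
Removing F increases the component count from 1 to 3, so F is a cut vertex.
Likewise G, I are cut vertices.
By contrast removing A leaves 1 component; it is not a cut vertex. No other vertex is a cut vertex either.

5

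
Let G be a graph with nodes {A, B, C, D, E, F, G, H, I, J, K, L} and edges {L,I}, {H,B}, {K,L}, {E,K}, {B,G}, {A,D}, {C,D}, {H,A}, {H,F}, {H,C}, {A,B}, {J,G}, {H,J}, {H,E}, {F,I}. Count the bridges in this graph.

The edges on the cycle H-C-D-A-H are not bridges since each lies on that cycle.
Every edge lies on some cycle, so there are no bridges.

0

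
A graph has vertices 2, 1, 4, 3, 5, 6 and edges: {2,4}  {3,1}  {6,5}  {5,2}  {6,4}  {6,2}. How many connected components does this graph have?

2

Starting from 1 we can reach 1, 3. That is one component of size 2.
Starting from 2 we can reach 2, 4, 5, 6. That is one component of size 4.
Total: 2 components.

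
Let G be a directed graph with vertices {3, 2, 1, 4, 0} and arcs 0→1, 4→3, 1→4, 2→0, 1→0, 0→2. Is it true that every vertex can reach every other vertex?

There is no directed path from 4 to 2, so the graph is not strongly connected.

No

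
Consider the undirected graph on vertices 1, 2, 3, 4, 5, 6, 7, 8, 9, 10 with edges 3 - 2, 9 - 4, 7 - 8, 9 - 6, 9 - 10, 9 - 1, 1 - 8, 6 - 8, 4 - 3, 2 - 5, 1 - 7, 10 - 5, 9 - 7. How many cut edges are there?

0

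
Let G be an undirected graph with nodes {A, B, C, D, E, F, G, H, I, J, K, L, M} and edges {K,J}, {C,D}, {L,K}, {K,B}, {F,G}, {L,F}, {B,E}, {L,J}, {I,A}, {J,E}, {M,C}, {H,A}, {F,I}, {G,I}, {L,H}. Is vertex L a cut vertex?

Deleting L raises the number of components from 2 to 3, so L is a cut vertex.

Yes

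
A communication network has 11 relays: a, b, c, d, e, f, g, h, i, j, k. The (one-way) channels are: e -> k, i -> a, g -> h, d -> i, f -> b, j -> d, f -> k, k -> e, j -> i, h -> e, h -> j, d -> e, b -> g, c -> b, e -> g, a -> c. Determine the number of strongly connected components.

2

{a, b, c, d, e, g, h, i, j, k} are all mutually reachable — one SCC of size 10.
{f} is an SCC by itself.
That gives 2 strongly connected components.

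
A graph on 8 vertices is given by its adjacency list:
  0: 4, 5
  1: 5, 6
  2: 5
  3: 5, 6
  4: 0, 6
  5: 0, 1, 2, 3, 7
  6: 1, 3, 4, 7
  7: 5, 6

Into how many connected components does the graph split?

1

Starting from 0 we can reach 0, 1, 2, 3, 4, 5, 6, 7. That is one component of size 8.
Total: 1 component.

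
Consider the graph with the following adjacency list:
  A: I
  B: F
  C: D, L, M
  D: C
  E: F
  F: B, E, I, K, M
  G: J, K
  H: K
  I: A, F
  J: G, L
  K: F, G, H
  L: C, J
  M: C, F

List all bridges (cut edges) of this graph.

A-I, B-F, C-D, E-F, F-I, H-K

The edges on the cycle C-M-F-K-G-J-L-C are not bridges since each lies on that cycle.
But removing F-I disconnects F from I; removing K-H disconnects K from H; removing I-A disconnects I from A; removing F-E disconnects F from E — these are bridges.
In total 6 edges are bridges.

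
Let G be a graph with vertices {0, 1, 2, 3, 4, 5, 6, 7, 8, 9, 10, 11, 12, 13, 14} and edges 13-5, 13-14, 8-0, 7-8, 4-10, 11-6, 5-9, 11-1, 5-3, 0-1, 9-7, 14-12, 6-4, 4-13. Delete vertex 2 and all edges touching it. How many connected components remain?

1

With 2 gone, the remaining components are: {0, 1, 3, 4, 5, 6, 7, 8, 9, 10, 11, 12, 13, 14}.
That is 1 component.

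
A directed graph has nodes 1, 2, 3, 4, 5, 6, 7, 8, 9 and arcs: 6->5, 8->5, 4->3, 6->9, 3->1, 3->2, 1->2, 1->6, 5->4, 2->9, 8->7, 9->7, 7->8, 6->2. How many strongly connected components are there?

1

{1, 2, 3, 4, 5, 6, 7, 8, 9} are all mutually reachable — one SCC of size 9.
That gives 1 strongly connected component.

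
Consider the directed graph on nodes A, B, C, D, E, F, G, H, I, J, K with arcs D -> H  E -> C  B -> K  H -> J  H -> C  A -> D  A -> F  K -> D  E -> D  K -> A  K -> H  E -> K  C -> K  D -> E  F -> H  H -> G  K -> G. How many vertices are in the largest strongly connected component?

{A, C, D, E, F, H, K} are all mutually reachable — one SCC of size 7.
{B} is an SCC by itself.
{G} is an SCC by itself.
{J} is an SCC by itself.
{I} is an SCC by itself.
The largest has 7 vertices.

7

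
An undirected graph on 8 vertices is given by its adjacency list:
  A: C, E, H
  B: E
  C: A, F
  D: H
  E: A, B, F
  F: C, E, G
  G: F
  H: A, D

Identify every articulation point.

A, E, F, H

Removing A increases the component count from 1 to 2, so A is a cut vertex.
Removing E increases the component count from 1 to 2, so E is a cut vertex.
Removing F increases the component count from 1 to 2, so F is a cut vertex.
Likewise H is a cut vertex.
By contrast removing G leaves 1 component; it is not a cut vertex. No other vertex is a cut vertex either.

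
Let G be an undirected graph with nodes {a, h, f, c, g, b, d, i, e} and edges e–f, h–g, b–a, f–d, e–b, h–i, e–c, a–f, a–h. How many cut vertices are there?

4

Removing a increases the component count from 1 to 2, so a is a cut vertex.
Removing e increases the component count from 1 to 2, so e is a cut vertex.
Removing f increases the component count from 1 to 2, so f is a cut vertex.
Likewise h is a cut vertex.
By contrast removing d leaves 1 component; it is not a cut vertex. No other vertex is a cut vertex either.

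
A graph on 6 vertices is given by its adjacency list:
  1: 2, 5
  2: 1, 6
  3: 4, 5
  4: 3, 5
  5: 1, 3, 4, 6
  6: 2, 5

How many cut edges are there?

The edges on the cycle 5-4-3-5 are not bridges since each lies on that cycle.
Every edge lies on some cycle, so there are no bridges.

0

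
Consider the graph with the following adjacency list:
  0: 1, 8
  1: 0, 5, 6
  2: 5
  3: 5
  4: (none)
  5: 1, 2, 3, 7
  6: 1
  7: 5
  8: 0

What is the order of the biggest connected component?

4 is isolated — a component by itself.
Starting from 0 we can reach 0, 1, 2, 3, 5, 6, 7, 8. That is one component of size 8.
The largest has 8 vertices.

8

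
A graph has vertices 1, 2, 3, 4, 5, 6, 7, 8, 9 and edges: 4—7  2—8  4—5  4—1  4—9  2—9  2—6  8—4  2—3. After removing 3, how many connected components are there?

With 3 gone, the remaining components are: {1, 2, 4, 5, 6, 7, 8, 9}.
That is 1 component.

1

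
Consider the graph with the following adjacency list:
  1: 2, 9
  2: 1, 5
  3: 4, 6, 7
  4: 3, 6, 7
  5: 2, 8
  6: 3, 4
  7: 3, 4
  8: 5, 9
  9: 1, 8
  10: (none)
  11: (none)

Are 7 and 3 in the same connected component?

Yes

From 7 we can reach 3, 4, 6, 7, which includes 3.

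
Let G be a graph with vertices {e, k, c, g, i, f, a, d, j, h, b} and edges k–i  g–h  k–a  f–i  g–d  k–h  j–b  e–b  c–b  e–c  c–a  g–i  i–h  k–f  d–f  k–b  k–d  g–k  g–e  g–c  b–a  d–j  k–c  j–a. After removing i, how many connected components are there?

1

With i gone, the remaining components are: {a, b, c, d, e, f, g, h, j, k}.
That is 1 component.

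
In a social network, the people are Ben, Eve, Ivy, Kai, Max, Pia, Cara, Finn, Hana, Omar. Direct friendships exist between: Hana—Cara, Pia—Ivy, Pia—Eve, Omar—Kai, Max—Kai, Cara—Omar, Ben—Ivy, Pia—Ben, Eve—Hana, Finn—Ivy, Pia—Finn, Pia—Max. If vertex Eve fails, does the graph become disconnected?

No

Deleting Eve leaves 1 component (was 1) (its neighbors Pia, Hana remain connected to each other), so Eve is not a cut vertex.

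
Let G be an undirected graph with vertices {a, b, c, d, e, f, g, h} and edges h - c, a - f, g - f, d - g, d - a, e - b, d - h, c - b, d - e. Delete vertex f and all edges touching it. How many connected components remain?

1

With f gone, the remaining components are: {a, b, c, d, e, g, h}.
That is 1 component.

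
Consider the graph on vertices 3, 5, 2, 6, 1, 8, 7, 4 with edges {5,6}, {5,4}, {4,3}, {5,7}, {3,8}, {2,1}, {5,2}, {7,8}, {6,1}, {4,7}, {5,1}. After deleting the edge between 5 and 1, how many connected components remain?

5 and 1 are still connected via 5-2-1, so the component count stays at 1.

1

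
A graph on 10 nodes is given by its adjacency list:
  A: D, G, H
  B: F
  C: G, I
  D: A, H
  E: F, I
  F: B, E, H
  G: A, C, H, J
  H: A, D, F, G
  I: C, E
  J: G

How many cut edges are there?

2

The edges on the cycle G-C-I-E-F-H-G are not bridges since each lies on that cycle.
But removing F-B disconnects F from B; removing J-G disconnects J from G — these are bridges.
That makes 2 bridges.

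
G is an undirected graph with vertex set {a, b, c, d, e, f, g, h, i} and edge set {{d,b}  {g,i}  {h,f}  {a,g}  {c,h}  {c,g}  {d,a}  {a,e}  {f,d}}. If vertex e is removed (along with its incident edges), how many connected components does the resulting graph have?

With e gone, the remaining components are: {a, b, c, d, f, g, h, i}.
That is 1 component.

1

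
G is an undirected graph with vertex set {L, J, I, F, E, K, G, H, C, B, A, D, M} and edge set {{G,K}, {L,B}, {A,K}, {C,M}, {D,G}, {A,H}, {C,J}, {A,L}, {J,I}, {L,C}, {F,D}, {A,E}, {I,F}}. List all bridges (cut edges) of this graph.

The edges on the cycle A-L-C-J-I-F-D-G-K-A are not bridges since each lies on that cycle.
But removing L—B disconnects L from B; removing A—H disconnects A from H; removing C—M disconnects C from M; removing A—E disconnects A from E — these are bridges.

A-E, A-H, B-L, C-M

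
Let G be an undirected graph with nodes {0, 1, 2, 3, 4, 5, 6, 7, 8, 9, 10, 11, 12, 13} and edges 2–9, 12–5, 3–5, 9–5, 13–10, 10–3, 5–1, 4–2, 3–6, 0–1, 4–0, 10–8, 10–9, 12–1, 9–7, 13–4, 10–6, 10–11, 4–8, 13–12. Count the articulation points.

Removing 9 increases the component count from 1 to 2, so 9 is a cut vertex.
Removing 10 increases the component count from 1 to 2, so 10 is a cut vertex.
By contrast removing 11 leaves 1 component; it is not a cut vertex. No other vertex is a cut vertex either.

2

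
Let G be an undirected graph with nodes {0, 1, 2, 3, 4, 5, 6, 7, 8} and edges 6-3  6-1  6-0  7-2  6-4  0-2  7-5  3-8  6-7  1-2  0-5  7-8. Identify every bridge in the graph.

The edges on the cycle 6-0-2-7-6 are not bridges since each lies on that cycle.
But removing 6-4 disconnects 6 from 4 — this is a bridge.

4-6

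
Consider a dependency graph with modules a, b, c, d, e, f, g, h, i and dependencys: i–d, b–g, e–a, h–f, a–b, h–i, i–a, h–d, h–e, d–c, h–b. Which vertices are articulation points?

b, d, h

Removing b increases the component count from 1 to 2, so b is a cut vertex.
Removing d increases the component count from 1 to 2, so d is a cut vertex.
Removing h increases the component count from 1 to 2, so h is a cut vertex.
By contrast removing g leaves 1 component; it is not a cut vertex. No other vertex is a cut vertex either.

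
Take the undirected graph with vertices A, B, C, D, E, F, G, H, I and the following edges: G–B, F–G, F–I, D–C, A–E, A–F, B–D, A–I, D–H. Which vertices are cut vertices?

A, B, D, F, G

Removing A increases the component count from 1 to 2, so A is a cut vertex.
Removing B increases the component count from 1 to 2, so B is a cut vertex.
Removing D increases the component count from 1 to 3, so D is a cut vertex.
Likewise F, G are cut vertices.
By contrast removing I leaves 1 component; it is not a cut vertex. No other vertex is a cut vertex either.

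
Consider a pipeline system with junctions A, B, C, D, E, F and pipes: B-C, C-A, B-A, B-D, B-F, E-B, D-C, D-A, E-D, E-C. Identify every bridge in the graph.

B-F

The edges on the cycle B-D-A-C-B are not bridges since each lies on that cycle.
But removing F-B disconnects F from B — this is a bridge.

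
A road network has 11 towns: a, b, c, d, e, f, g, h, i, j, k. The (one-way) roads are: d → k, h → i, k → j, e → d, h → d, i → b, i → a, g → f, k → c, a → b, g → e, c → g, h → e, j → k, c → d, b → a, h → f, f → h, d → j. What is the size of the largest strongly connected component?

8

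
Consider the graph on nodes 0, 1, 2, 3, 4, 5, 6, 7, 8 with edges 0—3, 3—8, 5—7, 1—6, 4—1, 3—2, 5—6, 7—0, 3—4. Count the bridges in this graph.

The edges on the cycle 5-7-0-3-4-1-6-5 are not bridges since each lies on that cycle.
But removing 2—3 disconnects 2 from 3; removing 3—8 disconnects 3 from 8 — these are bridges.
That makes 2 bridges.

2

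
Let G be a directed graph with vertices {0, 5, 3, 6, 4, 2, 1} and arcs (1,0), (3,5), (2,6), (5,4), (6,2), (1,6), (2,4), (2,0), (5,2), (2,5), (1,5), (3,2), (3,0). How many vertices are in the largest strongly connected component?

{2, 5, 6} are all mutually reachable — one SCC of size 3.
{4} is an SCC by itself.
{1} is an SCC by itself.
{3} is an SCC by itself.
{0} is an SCC by itself.
The largest has 3 vertices.

3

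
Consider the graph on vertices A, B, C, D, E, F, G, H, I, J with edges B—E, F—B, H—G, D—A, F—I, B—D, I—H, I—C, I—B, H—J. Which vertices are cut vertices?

B, D, H, I

Removing B increases the component count from 1 to 3, so B is a cut vertex.
Removing D increases the component count from 1 to 2, so D is a cut vertex.
Removing H increases the component count from 1 to 3, so H is a cut vertex.
Likewise I is a cut vertex.
By contrast removing F leaves 1 component; it is not a cut vertex. No other vertex is a cut vertex either.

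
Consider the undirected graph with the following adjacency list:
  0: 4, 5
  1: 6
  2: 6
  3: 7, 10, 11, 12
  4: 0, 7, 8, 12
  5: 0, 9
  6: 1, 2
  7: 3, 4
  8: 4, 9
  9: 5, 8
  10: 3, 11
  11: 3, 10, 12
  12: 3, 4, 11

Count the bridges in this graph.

The edges on the cycle 3-10-11-3 are not bridges since each lies on that cycle.
But removing 2-6 disconnects 2 from 6; removing 6-1 disconnects 6 from 1 — these are bridges.
That makes 2 bridges.

2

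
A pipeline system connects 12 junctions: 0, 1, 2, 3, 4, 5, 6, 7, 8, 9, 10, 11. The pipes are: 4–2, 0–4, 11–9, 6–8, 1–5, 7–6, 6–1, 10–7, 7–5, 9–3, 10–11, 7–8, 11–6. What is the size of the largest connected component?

9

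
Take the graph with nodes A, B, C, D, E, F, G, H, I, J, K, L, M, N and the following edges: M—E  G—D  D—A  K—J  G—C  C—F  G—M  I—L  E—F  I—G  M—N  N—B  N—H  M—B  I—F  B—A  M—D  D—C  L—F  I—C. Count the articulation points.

1

Removing N increases the component count from 2 to 3, so N is a cut vertex.
By contrast removing B leaves 2 components; it is not a cut vertex. No other vertex is a cut vertex either.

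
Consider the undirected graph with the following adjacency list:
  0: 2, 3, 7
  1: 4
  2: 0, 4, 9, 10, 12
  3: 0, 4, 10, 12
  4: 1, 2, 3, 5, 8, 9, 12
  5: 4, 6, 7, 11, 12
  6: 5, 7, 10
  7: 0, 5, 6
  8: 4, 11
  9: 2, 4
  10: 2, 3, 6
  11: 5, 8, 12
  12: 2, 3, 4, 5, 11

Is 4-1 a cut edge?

Yes

Removing 4-1 leaves no path between 4 and 1: the component count goes from 1 to 2. So it is a bridge.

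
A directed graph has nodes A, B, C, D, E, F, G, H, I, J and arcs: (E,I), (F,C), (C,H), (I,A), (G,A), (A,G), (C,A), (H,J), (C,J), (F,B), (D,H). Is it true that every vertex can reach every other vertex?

There is no directed path from I to F, so the graph is not strongly connected.

No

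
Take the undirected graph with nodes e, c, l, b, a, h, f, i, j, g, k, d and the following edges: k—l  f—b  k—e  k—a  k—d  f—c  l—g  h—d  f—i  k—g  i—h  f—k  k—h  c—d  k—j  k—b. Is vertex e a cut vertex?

No

Deleting e leaves 1 component (was 1), so e is not a cut vertex.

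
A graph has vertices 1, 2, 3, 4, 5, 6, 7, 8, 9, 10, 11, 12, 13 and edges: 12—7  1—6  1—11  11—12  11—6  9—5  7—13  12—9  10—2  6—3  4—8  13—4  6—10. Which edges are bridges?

The edges on the cycle 1-11-6-1 are not bridges since each lies on that cycle.
But removing 12—7 disconnects 12 from 7; removing 10—6 disconnects 10 from 6; removing 7—13 disconnects 7 from 13; removing 13—4 disconnects 13 from 4 — these are bridges.
In total 10 edges are bridges.

10-2, 10-6, 11-12, 12-7, 12-9, 13-4, 13-7, 3-6, 4-8, 5-9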